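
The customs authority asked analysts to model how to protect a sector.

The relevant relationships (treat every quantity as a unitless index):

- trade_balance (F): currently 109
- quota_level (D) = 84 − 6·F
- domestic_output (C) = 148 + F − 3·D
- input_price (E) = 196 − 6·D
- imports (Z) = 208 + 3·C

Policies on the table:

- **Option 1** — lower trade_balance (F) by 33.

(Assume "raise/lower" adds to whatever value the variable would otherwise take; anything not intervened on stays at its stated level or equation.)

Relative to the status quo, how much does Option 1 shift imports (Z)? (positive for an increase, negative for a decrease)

-1881

Baseline:
  F = 109
  D = 84 − 6·109 = -570
  C = 148 + 109 − 3·(-570) = 1967
  Z = 208 + 3·1967 = 6109
Option 1 (F − 33):
  F = 109 − 33 = 76
  D = 84 − 6·76 = -372
  C = 148 + 76 − 3·(-372) = 1340
  Z = 208 + 3·1340 = 4228
Change in Z: 4228 − 6109 = -1881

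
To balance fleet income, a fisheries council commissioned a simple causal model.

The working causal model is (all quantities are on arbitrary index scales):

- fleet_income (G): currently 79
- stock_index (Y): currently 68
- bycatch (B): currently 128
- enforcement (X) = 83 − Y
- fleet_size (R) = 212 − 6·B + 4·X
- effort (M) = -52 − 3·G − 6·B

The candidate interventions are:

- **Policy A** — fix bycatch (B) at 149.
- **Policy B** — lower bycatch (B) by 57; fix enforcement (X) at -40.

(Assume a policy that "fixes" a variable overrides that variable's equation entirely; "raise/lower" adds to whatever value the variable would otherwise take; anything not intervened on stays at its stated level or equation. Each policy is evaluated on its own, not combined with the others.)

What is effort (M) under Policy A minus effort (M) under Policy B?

-468

Policy A (B := 149):
  G = 79
  B = 149
  M = -52 − 3·79 − 6·149 = -1183
Policy B (B − 57, X := -40):
  G = 79
  B = 128 − 57 = 71
  M = -52 − 3·79 − 6·71 = -715
M: -1183 − (-715) = -468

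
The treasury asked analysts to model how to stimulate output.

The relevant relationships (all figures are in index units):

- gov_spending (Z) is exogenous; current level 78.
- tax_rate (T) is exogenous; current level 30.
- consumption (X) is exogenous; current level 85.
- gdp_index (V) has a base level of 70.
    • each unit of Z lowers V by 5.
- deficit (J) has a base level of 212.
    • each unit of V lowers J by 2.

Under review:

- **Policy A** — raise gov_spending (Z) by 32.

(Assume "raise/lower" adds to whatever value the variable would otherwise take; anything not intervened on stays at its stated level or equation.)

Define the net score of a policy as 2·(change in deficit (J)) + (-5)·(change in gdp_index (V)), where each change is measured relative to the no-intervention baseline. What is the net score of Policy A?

Baseline:
  Z = 78
  V = 70 − 5·78 = -320
  J = 212 − 2·(-320) = 852
Policy A (Z + 32):
  Z = 78 + 32 = 110
  V = 70 − 5·110 = -480
  J = 212 − 2·(-480) = 1172
ΔJ = 1172 − 852 = 320; ΔV = -480 − (-320) = -160
Score = 2·320 + (-5)·(-160) = 1440

1440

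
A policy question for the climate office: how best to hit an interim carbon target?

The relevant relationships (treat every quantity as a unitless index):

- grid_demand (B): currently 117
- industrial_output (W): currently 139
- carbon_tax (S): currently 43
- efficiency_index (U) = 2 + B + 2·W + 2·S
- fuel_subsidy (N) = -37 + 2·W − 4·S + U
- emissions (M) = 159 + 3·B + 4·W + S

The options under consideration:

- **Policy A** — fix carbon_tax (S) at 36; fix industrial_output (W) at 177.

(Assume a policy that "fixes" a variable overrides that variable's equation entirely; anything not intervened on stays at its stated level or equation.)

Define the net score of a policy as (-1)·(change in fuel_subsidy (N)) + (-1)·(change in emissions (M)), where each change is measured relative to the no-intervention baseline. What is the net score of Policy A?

Baseline:
  B = 117
  W = 139
  S = 43
  U = 2 + 117 + 2·139 + 2·43 = 483
  N = -37 + 2·139 − 4·43 + 483 = 552
  M = 159 + 3·117 + 4·139 + 43 = 1109
Policy A (S := 36, W := 177):
  B = 117
  W = 177
  S = 36
  U = 2 + 117 + 2·177 + 2·36 = 545
  N = -37 + 2·177 − 4·36 + 545 = 718
  M = 159 + 3·117 + 4·177 + 36 = 1254
ΔN = 718 − 552 = 166; ΔM = 1254 − 1109 = 145
Score = (-1)·166 + (-1)·145 = -311

-311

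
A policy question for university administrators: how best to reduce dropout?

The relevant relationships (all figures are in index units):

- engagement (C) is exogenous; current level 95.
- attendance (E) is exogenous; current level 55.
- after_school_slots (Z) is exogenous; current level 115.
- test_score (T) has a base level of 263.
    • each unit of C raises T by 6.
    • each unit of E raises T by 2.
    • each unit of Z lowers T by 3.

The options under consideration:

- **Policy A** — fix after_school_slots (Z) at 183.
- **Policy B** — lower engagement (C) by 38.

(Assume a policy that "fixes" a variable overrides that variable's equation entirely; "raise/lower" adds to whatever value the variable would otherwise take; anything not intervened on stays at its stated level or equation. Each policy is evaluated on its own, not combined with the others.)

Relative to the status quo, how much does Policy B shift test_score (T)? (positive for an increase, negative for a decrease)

-228

Baseline:
  C = 95
  E = 55
  Z = 115
  T = 263 + 6·95 + 2·55 − 3·115 = 598
Policy B (C − 38):
  C = 95 − 38 = 57
  E = 55
  Z = 115
  T = 263 + 6·57 + 2·55 − 3·115 = 370
Change in T: 370 − 598 = -228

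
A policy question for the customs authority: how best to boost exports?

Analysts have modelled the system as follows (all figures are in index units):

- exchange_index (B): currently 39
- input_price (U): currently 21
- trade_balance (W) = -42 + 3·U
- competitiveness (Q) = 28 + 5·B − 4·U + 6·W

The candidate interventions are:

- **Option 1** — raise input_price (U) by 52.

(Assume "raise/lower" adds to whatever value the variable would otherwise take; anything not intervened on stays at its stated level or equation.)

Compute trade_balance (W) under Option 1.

Option 1 (U + 52):
  U = 21 + 52 = 73
  W = -42 + 3·73 = 177

177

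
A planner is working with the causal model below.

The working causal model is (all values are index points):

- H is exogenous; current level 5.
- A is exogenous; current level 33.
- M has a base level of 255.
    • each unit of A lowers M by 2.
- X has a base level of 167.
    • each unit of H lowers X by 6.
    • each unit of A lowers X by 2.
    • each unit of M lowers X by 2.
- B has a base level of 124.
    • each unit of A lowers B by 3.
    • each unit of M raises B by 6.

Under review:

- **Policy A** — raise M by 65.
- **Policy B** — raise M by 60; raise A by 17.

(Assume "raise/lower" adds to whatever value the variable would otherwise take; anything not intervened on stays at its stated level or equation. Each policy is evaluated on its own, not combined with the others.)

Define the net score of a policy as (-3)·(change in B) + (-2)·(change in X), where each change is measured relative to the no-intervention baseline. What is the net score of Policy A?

-910

Baseline:
  H = 5
  A = 33
  M = 255 − 2·33 = 189
  X = 167 − 6·5 − 2·33 − 2·189 = -307
  B = 124 − 3·33 + 6·189 = 1159
Policy A (M + 65):
  H = 5
  A = 33
  M = 255 − 2·33 (+65 from intervention) = 254
  X = 167 − 6·5 − 2·33 − 2·254 = -437
  B = 124 − 3·33 + 6·254 = 1549
ΔB = 1549 − 1159 = 390; ΔX = -437 − (-307) = -130
Score = (-3)·390 + (-2)·(-130) = -910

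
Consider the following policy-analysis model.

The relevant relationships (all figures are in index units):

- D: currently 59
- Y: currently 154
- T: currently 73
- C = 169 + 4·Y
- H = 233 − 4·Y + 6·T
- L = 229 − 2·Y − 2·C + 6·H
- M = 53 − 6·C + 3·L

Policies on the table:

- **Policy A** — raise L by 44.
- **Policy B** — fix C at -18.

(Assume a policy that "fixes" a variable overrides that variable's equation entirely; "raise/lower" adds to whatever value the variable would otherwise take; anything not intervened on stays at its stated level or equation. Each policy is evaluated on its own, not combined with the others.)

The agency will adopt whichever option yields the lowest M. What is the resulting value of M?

Policy A (L + 44):
  Y = 154
  T = 73
  C = 169 + 4·154 = 785
  H = 233 − 4·154 + 6·73 = 55
  L = 229 − 2·154 − 2·785 + 6·55 (+44 from intervention) = -1275
  M = 53 − 6·785 + 3·(-1275) = -8482
Policy B (C := -18):
  Y = 154
  T = 73
  C = -18
  H = 233 − 4·154 + 6·73 = 55
  L = 229 − 2·154 − 2·(-18) + 6·55 = 287
  M = 53 − 6·(-18) + 3·287 = 1022
Comparing — Policy A: M=-8482, Policy B: M=1022. Lowest is -8482 (Policy A).

-8482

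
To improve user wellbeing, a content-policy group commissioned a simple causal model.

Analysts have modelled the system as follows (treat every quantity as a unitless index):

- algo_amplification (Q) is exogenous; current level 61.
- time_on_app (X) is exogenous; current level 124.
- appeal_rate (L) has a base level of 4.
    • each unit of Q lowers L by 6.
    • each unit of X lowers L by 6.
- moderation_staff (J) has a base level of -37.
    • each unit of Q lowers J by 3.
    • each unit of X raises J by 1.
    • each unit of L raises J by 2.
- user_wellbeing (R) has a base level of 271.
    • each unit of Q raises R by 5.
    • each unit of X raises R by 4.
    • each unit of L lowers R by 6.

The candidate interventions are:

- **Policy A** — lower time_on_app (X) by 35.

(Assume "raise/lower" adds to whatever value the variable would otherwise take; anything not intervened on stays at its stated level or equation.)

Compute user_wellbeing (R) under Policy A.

Policy A (X − 35):
  Q = 61
  X = 124 − 35 = 89
  L = 4 − 6·61 − 6·89 = -896
  R = 271 + 5·61 + 4·89 − 6·(-896) = 6308

6308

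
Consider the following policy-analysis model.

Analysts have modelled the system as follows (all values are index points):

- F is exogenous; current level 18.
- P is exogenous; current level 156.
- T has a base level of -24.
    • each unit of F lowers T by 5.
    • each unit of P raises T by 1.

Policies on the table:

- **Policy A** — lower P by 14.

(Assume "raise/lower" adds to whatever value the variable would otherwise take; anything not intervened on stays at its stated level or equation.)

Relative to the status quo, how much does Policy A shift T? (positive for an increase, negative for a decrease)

Baseline:
  F = 18
  P = 156
  T = -24 − 5·18 + 156 = 42
Policy A (P − 14):
  F = 18
  P = 156 − 14 = 142
  T = -24 − 5·18 + 142 = 28
Change in T: 28 − 42 = -14

-14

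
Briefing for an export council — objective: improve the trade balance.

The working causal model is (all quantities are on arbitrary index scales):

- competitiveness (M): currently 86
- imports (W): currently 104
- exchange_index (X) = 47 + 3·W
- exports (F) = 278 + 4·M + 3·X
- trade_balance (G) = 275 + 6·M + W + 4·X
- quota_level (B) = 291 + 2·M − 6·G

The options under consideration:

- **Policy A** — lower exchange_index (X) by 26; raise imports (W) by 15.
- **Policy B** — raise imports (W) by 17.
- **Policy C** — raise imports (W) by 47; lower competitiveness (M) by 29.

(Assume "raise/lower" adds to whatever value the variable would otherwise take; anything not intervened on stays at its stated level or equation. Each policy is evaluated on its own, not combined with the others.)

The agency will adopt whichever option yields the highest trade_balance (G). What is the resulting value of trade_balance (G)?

Policy A (X − 26, W + 15):
  M = 86
  W = 104 + 15 = 119
  X = 47 + 3·119 (−26 from intervention) = 378
  G = 275 + 6·86 + 119 + 4·378 = 2422
Policy B (W + 17):
  M = 86
  W = 104 + 17 = 121
  X = 47 + 3·121 = 410
  G = 275 + 6·86 + 121 + 4·410 = 2552
Policy C (W + 47, M − 29):
  M = 86 − 29 = 57
  W = 104 + 47 = 151
  X = 47 + 3·151 = 500
  G = 275 + 6·57 + 151 + 4·500 = 2768
Comparing — Policy A: G=2422, Policy B: G=2552, Policy C: G=2768. Highest is 2768 (Policy C).

2768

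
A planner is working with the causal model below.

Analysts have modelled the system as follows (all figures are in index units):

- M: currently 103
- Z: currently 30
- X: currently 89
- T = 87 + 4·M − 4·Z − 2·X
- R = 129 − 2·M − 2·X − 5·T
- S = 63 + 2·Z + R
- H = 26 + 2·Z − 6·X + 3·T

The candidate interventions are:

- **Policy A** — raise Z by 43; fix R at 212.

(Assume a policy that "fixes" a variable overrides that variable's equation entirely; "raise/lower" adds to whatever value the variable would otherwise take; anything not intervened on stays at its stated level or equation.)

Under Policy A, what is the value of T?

Policy A (Z + 43, R := 212):
  M = 103
  Z = 30 + 43 = 73
  X = 89
  T = 87 + 4·103 − 4·73 − 2·89 = 29

29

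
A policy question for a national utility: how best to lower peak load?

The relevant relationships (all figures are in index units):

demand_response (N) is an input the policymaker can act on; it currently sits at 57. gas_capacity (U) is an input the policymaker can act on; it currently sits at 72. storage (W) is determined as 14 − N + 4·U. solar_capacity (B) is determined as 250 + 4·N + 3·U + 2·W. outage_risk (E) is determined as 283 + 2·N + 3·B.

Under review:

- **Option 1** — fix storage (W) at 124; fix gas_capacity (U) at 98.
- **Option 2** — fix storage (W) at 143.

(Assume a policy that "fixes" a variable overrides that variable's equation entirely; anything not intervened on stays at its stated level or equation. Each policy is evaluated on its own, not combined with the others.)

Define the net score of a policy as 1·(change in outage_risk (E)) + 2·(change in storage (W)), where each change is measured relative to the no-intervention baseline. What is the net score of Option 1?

Baseline:
  N = 57
  U = 72
  W = 14 − 57 + 4·72 = 245
  B = 250 + 4·57 + 3·72 + 2·245 = 1184
  E = 283 + 2·57 + 3·1184 = 3949
Option 1 (W := 124, U := 98):
  N = 57
  U = 98
  W = 124
  B = 250 + 4·57 + 3·98 + 2·124 = 1020
  E = 283 + 2·57 + 3·1020 = 3457
ΔE = 3457 − 3949 = -492; ΔW = 124 − 245 = -121
Score = 1·(-492) + 2·(-121) = -734

-734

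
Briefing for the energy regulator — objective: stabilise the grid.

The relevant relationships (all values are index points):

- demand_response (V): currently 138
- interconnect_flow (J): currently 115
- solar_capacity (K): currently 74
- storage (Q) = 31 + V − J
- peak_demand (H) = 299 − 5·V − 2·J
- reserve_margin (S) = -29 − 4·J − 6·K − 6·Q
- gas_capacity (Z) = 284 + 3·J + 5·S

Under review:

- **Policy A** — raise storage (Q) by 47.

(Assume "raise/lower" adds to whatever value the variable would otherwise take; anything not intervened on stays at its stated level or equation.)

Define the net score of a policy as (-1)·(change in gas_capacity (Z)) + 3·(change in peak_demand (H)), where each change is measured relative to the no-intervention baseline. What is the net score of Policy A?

1410

Baseline:
  V = 138
  J = 115
  K = 74
  Q = 31 + 138 − 115 = 54
  H = 299 − 5·138 − 2·115 = -621
  S = -29 − 4·115 − 6·74 − 6·54 = -1257
  Z = 284 + 3·115 + 5·(-1257) = -5656
Policy A (Q + 47):
  V = 138
  J = 115
  K = 74
  Q = 31 + 138 − 115 (+47 from intervention) = 101
  H = 299 − 5·138 − 2·115 = -621
  S = -29 − 4·115 − 6·74 − 6·101 = -1539
  Z = 284 + 3·115 + 5·(-1539) = -7066
ΔZ = -7066 − (-5656) = -1410; ΔH = -621 − (-621) = 0
Score = (-1)·(-1410) + 3·0 = 1410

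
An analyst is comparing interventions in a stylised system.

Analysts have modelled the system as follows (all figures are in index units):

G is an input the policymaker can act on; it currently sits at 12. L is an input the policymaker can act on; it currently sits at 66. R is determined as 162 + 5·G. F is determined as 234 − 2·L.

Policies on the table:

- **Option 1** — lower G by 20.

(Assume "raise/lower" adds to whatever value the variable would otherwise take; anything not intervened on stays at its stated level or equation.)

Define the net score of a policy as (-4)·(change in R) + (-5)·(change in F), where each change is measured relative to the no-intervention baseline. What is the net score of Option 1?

400

Baseline:
  G = 12
  L = 66
  R = 162 + 5·12 = 222
  F = 234 − 2·66 = 102
Option 1 (G − 20):
  G = 12 − 20 = -8
  L = 66
  R = 162 + 5·(-8) = 122
  F = 234 − 2·66 = 102
ΔR = 122 − 222 = -100; ΔF = 102 − 102 = 0
Score = (-4)·(-100) + (-5)·0 = 400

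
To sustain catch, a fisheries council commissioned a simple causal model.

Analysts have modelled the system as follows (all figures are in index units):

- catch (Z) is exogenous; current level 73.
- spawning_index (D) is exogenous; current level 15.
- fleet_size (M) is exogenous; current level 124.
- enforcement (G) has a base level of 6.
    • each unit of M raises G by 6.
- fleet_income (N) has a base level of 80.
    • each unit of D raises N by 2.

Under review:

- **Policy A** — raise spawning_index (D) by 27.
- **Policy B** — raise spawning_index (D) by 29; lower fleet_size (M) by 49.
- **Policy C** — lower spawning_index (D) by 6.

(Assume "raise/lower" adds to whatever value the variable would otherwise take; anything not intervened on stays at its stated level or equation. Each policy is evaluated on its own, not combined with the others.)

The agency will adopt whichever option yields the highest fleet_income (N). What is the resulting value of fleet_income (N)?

Policy A (D + 27):
  D = 15 + 27 = 42
  N = 80 + 2·42 = 164
Policy B (D + 29, M − 49):
  D = 15 + 29 = 44
  N = 80 + 2·44 = 168
Policy C (D − 6):
  D = 15 − 6 = 9
  N = 80 + 2·9 = 98
Comparing — Policy A: N=164, Policy B: N=168, Policy C: N=98. Highest is 168 (Policy B).

168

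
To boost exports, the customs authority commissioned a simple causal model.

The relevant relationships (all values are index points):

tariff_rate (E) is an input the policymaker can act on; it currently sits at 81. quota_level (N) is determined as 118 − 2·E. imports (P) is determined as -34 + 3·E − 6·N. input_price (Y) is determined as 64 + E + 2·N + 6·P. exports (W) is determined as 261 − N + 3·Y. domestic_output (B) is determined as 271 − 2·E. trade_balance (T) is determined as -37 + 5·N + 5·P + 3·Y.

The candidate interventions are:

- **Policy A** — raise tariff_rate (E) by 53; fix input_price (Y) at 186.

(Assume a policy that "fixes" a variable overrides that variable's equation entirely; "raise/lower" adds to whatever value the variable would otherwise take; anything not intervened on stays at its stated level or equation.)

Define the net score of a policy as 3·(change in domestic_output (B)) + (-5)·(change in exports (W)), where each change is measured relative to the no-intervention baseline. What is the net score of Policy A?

39787

Baseline:
  E = 81
  N = 118 − 2·81 = -44
  P = -34 + 3·81 − 6·(-44) = 473
  Y = 64 + 81 + 2·(-44) + 6·473 = 2895
  W = 261 − (-44) + 3·2895 = 8990
  B = 271 − 2·81 = 109
Policy A (E + 53, Y := 186):
  E = 81 + 53 = 134
  N = 118 − 2·134 = -150
  P = -34 + 3·134 − 6·(-150) = 1268
  Y = 186
  W = 261 − (-150) + 3·186 = 969
  B = 271 − 2·134 = 3
ΔB = 3 − 109 = -106; ΔW = 969 − 8990 = -8021
Score = 3·(-106) + (-5)·(-8021) = 39787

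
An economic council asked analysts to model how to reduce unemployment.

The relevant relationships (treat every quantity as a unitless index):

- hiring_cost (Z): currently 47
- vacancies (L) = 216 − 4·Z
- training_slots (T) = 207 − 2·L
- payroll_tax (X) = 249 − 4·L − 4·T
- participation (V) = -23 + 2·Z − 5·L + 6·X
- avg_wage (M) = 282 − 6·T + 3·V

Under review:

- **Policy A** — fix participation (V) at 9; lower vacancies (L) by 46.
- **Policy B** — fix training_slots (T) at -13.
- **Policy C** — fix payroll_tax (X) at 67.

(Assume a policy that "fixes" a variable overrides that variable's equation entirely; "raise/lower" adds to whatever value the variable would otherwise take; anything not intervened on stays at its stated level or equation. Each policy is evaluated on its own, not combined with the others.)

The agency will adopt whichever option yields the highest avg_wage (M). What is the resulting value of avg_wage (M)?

3555

Policy A (V := 9, L − 46):
  Z = 47
  L = 216 − 4·47 (−46 from intervention) = -18
  T = 207 − 2·(-18) = 243
  X = 249 − 4·(-18) − 4·243 = -651
  V = 9
  M = 282 − 6·243 + 3·9 = -1149
Policy B (T := -13):
  Z = 47
  L = 216 − 4·47 = 28
  T = -13
  X = 249 − 4·28 − 4·(-13) = 189
  V = -23 + 2·47 − 5·28 + 6·189 = 1065
  M = 282 − 6·(-13) + 3·1065 = 3555
Policy C (X := 67):
  Z = 47
  L = 216 − 4·47 = 28
  T = 207 − 2·28 = 151
  X = 67
  V = -23 + 2·47 − 5·28 + 6·67 = 333
  M = 282 − 6·151 + 3·333 = 375
Comparing — Policy A: M=-1149, Policy B: M=3555, Policy C: M=375. Highest is 3555 (Policy B).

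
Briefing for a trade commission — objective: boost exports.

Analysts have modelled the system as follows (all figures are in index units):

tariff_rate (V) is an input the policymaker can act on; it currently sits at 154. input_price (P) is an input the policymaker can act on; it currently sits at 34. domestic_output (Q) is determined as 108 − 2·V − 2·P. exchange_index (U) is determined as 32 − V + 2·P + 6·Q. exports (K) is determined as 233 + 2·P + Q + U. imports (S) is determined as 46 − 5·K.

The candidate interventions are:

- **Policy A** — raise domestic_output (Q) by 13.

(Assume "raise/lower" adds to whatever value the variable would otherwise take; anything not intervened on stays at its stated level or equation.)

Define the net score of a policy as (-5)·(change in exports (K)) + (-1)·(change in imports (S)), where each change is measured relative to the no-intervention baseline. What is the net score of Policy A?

0

Baseline:
  V = 154
  P = 34
  Q = 108 − 2·154 − 2·34 = -268
  U = 32 − 154 + 2·34 + 6·(-268) = -1662
  K = 233 + 2·34 + (-268) + (-1662) = -1629
  S = 46 − 5·(-1629) = 8191
Policy A (Q + 13):
  V = 154
  P = 34
  Q = 108 − 2·154 − 2·34 (+13 from intervention) = -255
  U = 32 − 154 + 2·34 + 6·(-255) = -1584
  K = 233 + 2·34 + (-255) + (-1584) = -1538
  S = 46 − 5·(-1538) = 7736
ΔK = -1538 − (-1629) = 91; ΔS = 7736 − 8191 = -455
Score = (-5)·91 + (-1)·(-455) = 0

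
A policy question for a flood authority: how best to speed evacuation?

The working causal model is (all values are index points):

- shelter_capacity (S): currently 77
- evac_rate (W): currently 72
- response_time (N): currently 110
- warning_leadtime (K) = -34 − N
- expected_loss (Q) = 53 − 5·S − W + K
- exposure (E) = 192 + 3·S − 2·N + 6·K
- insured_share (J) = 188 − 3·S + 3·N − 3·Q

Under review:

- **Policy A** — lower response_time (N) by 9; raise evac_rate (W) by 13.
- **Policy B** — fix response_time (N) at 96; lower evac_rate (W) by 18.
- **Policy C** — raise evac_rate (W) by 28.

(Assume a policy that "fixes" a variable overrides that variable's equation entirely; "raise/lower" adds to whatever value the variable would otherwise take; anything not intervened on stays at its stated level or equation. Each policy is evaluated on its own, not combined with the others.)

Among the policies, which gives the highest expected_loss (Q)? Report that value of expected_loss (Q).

Policy A (N − 9, W + 13):
  S = 77
  W = 72 + 13 = 85
  N = 110 − 9 = 101
  K = -34 − 101 = -135
  Q = 53 − 5·77 − 85 + (-135) = -552
Policy B (N := 96, W − 18):
  S = 77
  W = 72 − 18 = 54
  N = 96
  K = -34 − 96 = -130
  Q = 53 − 5·77 − 54 + (-130) = -516
Policy C (W + 28):
  S = 77
  W = 72 + 28 = 100
  N = 110
  K = -34 − 110 = -144
  Q = 53 − 5·77 − 100 + (-144) = -576
Comparing — Policy A: Q=-552, Policy B: Q=-516, Policy C: Q=-576. Highest is -516 (Policy B).

-516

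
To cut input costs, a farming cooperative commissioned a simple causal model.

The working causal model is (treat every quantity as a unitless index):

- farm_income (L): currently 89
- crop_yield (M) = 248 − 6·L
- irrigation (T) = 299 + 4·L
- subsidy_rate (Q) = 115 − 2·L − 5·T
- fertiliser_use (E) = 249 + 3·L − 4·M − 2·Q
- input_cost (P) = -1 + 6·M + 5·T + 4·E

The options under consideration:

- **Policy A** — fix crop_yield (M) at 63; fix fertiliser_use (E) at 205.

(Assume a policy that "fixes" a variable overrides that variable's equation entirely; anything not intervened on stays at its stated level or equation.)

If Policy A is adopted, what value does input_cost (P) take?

4472

Policy A (M := 63, E := 205):
  L = 89
  M = 63
  T = 299 + 4·89 = 655
  Q = 115 − 2·89 − 5·655 = -3338
  E = 205
  P = -1 + 6·63 + 5·655 + 4·205 = 4472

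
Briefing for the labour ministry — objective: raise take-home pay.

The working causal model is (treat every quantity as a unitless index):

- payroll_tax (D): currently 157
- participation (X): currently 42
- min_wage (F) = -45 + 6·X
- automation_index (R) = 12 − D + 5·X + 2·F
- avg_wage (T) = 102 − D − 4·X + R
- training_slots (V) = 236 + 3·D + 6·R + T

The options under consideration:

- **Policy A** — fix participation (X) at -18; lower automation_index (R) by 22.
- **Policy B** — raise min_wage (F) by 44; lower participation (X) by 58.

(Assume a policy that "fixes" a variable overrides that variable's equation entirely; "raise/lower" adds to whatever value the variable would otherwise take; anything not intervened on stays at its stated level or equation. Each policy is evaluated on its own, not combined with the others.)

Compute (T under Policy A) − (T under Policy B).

Policy A (X := -18, R − 22):
  D = 157
  X = -18
  F = -45 + 6·(-18) = -153
  R = 12 − 157 + 5·(-18) + 2·(-153) (−22 from intervention) = -563
  T = 102 − 157 − 4·(-18) + (-563) = -546
Policy B (F + 44, X − 58):
  D = 157
  X = 42 − 58 = -16
  F = -45 + 6·(-16) (+44 from intervention) = -97
  R = 12 − 157 + 5·(-16) + 2·(-97) = -419
  T = 102 − 157 − 4·(-16) + (-419) = -410
T: -546 − (-410) = -136

-136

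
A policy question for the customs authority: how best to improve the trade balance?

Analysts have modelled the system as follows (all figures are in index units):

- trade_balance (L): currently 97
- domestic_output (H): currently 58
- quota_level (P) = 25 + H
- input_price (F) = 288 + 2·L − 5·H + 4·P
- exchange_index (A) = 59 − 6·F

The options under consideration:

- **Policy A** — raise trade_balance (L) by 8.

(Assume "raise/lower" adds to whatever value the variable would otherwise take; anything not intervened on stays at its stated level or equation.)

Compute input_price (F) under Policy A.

Policy A (L + 8):
  L = 97 + 8 = 105
  H = 58
  P = 25 + 58 = 83
  F = 288 + 2·105 − 5·58 + 4·83 = 540

540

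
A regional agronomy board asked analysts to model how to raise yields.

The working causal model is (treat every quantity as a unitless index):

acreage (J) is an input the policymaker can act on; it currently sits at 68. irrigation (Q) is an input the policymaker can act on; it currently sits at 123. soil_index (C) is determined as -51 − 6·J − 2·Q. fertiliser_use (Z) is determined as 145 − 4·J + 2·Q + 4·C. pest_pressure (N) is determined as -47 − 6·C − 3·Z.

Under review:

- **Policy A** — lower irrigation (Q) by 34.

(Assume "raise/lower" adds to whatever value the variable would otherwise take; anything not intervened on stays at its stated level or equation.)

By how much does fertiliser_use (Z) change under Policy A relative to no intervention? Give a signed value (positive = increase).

204

Baseline:
  J = 68
  Q = 123
  C = -51 − 6·68 − 2·123 = -705
  Z = 145 − 4·68 + 2·123 + 4·(-705) = -2701
Policy A (Q − 34):
  J = 68
  Q = 123 − 34 = 89
  C = -51 − 6·68 − 2·89 = -637
  Z = 145 − 4·68 + 2·89 + 4·(-637) = -2497
Change in Z: -2497 − (-2701) = 204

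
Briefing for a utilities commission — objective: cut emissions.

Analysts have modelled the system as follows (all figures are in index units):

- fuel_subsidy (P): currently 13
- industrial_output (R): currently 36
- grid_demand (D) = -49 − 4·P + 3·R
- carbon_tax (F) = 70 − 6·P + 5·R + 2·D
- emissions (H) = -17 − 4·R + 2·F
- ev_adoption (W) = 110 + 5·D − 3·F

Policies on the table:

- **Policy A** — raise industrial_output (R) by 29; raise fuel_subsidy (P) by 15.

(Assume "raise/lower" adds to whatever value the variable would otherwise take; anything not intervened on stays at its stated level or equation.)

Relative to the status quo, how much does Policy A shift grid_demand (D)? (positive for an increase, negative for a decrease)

Baseline:
  P = 13
  R = 36
  D = -49 − 4·13 + 3·36 = 7
Policy A (R + 29, P + 15):
  P = 13 + 15 = 28
  R = 36 + 29 = 65
  D = -49 − 4·28 + 3·65 = 34
Change in D: 34 − 7 = 27

27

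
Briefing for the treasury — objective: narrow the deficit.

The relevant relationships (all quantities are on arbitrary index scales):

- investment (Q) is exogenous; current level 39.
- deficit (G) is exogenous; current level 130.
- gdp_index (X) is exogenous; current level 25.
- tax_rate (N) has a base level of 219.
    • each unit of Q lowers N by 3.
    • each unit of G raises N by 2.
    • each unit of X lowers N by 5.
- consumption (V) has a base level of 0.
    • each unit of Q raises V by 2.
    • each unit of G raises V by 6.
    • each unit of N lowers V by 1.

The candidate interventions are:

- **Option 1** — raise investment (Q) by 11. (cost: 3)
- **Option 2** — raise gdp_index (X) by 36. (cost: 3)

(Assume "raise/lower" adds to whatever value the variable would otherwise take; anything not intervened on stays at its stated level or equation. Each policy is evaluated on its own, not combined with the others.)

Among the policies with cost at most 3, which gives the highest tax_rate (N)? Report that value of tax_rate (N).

Option 1 (Q + 11):
  Q = 39 + 11 = 50
  G = 130
  X = 25
  N = 219 − 3·50 + 2·130 − 5·25 = 204
Option 2 (X + 36):
  Q = 39
  G = 130
  X = 25 + 36 = 61
  N = 219 − 3·39 + 2·130 − 5·61 = 57
Comparing — Option 1: N=204, Option 2: N=57. Highest is 204 (Option 1).

204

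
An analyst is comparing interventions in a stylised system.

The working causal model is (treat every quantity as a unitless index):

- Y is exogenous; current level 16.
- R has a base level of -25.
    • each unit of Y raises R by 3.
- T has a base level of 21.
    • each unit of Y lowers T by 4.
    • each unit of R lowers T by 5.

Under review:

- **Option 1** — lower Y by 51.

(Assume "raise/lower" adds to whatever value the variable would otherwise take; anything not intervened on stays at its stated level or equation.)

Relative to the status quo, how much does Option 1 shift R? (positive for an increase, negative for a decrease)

-153

Baseline:
  Y = 16
  R = -25 + 3·16 = 23
Option 1 (Y − 51):
  Y = 16 − 51 = -35
  R = -25 + 3·(-35) = -130
Change in R: -130 − 23 = -153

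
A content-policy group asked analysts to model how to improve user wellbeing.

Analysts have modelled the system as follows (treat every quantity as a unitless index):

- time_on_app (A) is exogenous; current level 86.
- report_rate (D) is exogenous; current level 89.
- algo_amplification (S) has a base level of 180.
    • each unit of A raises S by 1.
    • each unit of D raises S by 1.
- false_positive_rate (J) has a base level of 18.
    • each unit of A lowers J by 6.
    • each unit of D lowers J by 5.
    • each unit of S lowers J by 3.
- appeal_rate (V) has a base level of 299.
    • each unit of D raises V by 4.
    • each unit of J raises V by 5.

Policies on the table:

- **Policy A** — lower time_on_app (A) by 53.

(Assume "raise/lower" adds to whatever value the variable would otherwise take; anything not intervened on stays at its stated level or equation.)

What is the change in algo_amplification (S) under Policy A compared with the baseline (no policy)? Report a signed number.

-53

Baseline:
  A = 86
  D = 89
  S = 180 + 86 + 89 = 355
Policy A (A − 53):
  A = 86 − 53 = 33
  D = 89
  S = 180 + 33 + 89 = 302
Change in S: 302 − 355 = -53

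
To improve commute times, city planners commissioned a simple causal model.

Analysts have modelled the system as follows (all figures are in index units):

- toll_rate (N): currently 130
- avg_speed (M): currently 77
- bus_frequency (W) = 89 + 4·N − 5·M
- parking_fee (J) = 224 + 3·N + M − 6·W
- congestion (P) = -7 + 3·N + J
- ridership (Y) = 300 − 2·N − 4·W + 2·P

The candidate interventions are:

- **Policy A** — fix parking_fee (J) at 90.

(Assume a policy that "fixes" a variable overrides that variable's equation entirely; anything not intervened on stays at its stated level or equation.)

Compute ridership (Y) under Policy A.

Policy A (J := 90):
  N = 130
  M = 77
  W = 89 + 4·130 − 5·77 = 224
  J = 90
  P = -7 + 3·130 + 90 = 473
  Y = 300 − 2·130 − 4·224 + 2·473 = 90

90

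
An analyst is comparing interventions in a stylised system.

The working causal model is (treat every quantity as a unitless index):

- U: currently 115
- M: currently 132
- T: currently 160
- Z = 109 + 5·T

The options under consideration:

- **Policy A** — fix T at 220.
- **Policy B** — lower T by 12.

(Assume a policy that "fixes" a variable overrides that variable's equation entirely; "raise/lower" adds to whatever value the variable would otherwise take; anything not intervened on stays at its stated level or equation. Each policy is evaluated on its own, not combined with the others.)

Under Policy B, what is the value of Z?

Policy B (T − 12):
  T = 160 − 12 = 148
  Z = 109 + 5·148 = 849

849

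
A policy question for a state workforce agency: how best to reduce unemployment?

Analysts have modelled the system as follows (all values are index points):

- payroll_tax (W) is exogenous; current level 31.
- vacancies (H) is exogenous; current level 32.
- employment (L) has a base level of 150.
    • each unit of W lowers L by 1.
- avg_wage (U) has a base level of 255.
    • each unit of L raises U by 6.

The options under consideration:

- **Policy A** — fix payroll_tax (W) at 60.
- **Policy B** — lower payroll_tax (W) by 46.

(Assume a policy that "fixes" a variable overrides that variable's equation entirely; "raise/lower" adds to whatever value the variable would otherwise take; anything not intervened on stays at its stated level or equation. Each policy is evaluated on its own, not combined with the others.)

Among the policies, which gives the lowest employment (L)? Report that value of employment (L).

Policy A (W := 60):
  W = 60
  L = 150 − 60 = 90
Policy B (W − 46):
  W = 31 − 46 = -15
  L = 150 − (-15) = 165
Comparing — Policy A: L=90, Policy B: L=165. Lowest is 90 (Policy A).

90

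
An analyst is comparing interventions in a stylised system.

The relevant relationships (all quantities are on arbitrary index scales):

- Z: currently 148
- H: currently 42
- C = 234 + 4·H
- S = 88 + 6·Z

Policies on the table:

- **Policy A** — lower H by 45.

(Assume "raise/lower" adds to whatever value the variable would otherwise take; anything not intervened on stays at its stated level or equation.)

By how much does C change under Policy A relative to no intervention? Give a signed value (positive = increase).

Baseline:
  H = 42
  C = 234 + 4·42 = 402
Policy A (H − 45):
  H = 42 − 45 = -3
  C = 234 + 4·(-3) = 222
Change in C: 222 − 402 = -180

-180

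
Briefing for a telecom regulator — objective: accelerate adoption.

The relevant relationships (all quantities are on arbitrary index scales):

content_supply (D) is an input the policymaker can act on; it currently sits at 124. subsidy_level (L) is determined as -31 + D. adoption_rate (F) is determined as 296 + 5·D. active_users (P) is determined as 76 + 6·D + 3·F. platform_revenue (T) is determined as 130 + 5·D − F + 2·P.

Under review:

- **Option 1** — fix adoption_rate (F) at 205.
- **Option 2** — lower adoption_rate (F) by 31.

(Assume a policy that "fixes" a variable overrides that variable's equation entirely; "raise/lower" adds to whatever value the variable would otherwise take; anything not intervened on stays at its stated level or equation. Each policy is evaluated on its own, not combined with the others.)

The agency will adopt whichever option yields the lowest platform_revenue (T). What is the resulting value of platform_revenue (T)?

Option 1 (F := 205):
  D = 124
  F = 205
  P = 76 + 6·124 + 3·205 = 1435
  T = 130 + 5·124 − 205 + 2·1435 = 3415
Option 2 (F − 31):
  D = 124
  F = 296 + 5·124 (−31 from intervention) = 885
  P = 76 + 6·124 + 3·885 = 3475
  T = 130 + 5·124 − 885 + 2·3475 = 6815
Comparing — Option 1: T=3415, Option 2: T=6815. Lowest is 3415 (Option 1).

3415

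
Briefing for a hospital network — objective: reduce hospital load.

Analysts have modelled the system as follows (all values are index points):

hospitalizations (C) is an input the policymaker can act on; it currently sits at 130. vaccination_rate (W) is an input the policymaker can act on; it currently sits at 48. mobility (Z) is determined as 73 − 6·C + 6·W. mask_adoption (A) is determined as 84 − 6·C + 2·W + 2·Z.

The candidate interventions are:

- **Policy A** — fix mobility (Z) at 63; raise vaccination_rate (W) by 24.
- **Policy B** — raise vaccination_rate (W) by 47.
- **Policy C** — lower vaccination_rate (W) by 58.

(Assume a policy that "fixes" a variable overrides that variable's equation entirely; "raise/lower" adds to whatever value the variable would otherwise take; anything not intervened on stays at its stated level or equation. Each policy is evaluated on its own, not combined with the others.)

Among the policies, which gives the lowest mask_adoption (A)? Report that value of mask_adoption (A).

Policy A (Z := 63, W + 24):
  C = 130
  W = 48 + 24 = 72
  Z = 63
  A = 84 − 6·130 + 2·72 + 2·63 = -426
Policy B (W + 47):
  C = 130
  W = 48 + 47 = 95
  Z = 73 − 6·130 + 6·95 = -137
  A = 84 − 6·130 + 2·95 + 2·(-137) = -780
Policy C (W − 58):
  C = 130
  W = 48 − 58 = -10
  Z = 73 − 6·130 + 6·(-10) = -767
  A = 84 − 6·130 + 2·(-10) + 2·(-767) = -2250
Comparing — Policy A: A=-426, Policy B: A=-780, Policy C: A=-2250. Lowest is -2250 (Policy C).

-2250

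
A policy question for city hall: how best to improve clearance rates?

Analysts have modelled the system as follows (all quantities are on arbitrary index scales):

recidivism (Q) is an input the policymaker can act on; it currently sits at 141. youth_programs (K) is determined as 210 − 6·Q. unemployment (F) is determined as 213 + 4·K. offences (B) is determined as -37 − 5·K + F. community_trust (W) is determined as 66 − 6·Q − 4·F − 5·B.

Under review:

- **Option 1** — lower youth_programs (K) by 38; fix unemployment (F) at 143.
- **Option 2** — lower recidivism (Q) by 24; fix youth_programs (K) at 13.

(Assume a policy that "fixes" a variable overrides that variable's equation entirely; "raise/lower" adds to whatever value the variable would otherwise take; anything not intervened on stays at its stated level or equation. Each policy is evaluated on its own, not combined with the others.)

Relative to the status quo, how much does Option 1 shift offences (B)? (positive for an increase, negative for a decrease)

Baseline:
  Q = 141
  K = 210 − 6·141 = -636
  F = 213 + 4·(-636) = -2331
  B = -37 − 5·(-636) + (-2331) = 812
Option 1 (K − 38, F := 143):
  Q = 141
  K = 210 − 6·141 (−38 from intervention) = -674
  F = 143
  B = -37 − 5·(-674) + 143 = 3476
Change in B: 3476 − 812 = 2664

2664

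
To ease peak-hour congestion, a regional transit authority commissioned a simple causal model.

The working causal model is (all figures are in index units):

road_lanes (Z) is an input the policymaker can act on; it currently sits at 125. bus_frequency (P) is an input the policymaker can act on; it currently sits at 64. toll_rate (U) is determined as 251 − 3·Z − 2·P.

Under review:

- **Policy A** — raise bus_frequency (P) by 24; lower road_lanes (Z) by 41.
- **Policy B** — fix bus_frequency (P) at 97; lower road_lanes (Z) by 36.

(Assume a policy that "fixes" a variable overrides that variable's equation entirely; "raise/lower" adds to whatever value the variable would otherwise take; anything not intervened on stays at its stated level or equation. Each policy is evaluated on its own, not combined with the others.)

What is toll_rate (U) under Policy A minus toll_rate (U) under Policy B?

33

Policy A (P + 24, Z − 41):
  Z = 125 − 41 = 84
  P = 64 + 24 = 88
  U = 251 − 3·84 − 2·88 = -177
Policy B (P := 97, Z − 36):
  Z = 125 − 36 = 89
  P = 97
  U = 251 − 3·89 − 2·97 = -210
U: -177 − (-210) = 33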